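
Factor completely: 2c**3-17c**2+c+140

(2c+5)(c-4)(c-7)

Trying the rational-root candidates, c = 7 is a root, giving the factor (c-7) and quotient 2c**2-3c-20.
The remaining quadratic factors as (2c+5)(c-4).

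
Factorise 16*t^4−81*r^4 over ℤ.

(2*t)⁴ − (3*r)⁴ = ((2*t)² − (3*r)²)((2*t)² + (3*r)²); the first factor splits again, the second (4*t^2+9*r^2) is irreducible.

(2*t−3*r)*(2*t+3*r)*(4*t^2+9*r^2)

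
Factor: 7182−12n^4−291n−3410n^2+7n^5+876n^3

Testing divisors of the constant over divisors of the leading coefficient, n = 3 is a root, so (n−3) is a factor; dividing leaves 7n^4+9n^3+903n^2−701n−2394.
Continuing, n = 2 is a root, so (n−2) is a factor; dividing leaves 7n^3+23n^2+949n+1197.
Continuing, n = −9/7 is a root, giving the factor (7n+9) and quotient n^2+2n+133.
The quadratic n^2+2n+133 has discriminant −528 < 0 and is irreducible over ℤ.

(7n+9)(n−2)(n−3)(n^2+2n+133)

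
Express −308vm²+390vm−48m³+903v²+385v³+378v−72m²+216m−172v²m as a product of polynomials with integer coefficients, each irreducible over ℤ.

Group: 5v(77v²+58vm+42v+8m²+24m) + (−6m+9)(77v²+58vm+42v+8m²+24m); both groups contain (77v²+58vm+42v+8m²+24m), so (5v−6m+9) is a factor with cofactor 77v²+58vm+42v+8m²+24m.
The cofactor groups again: 77v²+58vm+42v+8m²+24m = 11v(7v+4m) + (2m+6)(7v+4m); both groups contain (7v+4m), giving (11v+2m+6)(7v+4m).

(5v−6m+9)(11v+2m+6)(7v+4m)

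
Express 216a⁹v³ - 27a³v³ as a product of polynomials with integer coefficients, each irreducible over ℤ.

27a³v³(2a² - 1)(4a⁴ + 2a² + 1)

Pull out the common factor 27a³v³, leaving 8a⁶ - 1.
Recognize a difference of cubes with the parts 2a² and 1.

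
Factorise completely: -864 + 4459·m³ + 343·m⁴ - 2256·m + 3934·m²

(7·m + 2)·(7·m + 9)·(7·m - 4)·(m + 12)

Testing divisors of the constant over divisors of the leading coefficient, m = -2/7 is a root, so (7·m + 2) divides it; the quotient is 49·m³ + 623·m² + 384·m - 432.
Then m = -12 is a root, so (m + 12) is a factor; dividing leaves 49·m² + 35·m - 36.
The remaining quadratic factors as (7·m + 9)(7·m - 4).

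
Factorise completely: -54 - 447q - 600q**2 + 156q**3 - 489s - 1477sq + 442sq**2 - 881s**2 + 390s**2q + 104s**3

(13s + 13q + 2)(s + 2q - 9)(8s + 6q + 3)

Group: 8s(13s**2 + 39sq - 115s + 26q**2 - 113q - 18) + (6q + 3)(13s**2 + 39sq - 115s + 26q**2 - 113q - 18); both groups contain (13s**2 + 39sq - 115s + 26q**2 - 113q - 18), so (8s + 6q + 3) is a factor with cofactor 13s**2 + 39sq - 115s + 26q**2 - 113q - 18.
The cofactor groups again: 13s**2 + 39sq - 115s + 26q**2 - 113q - 18 = s(13s + 13q + 2) + (2q - 9)(13s + 13q + 2); both groups contain (13s + 13q + 2), giving (s + 2q - 9)(13s + 13q + 2).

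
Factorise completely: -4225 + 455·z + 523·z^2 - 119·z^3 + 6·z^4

Among the possible rational roots, z = 13 is a root, so (z - 13) divides it; the quotient is 6·z^3 - 41·z^2 - 10·z + 325.
Continuing, z = 13/3 is a root, giving the factor (3·z - 13) and quotient 2·z^2 - 5·z - 25.
The remaining quadratic factors as (z - 5)(2·z + 5).

(2·z + 5)·(3·z - 13)·(z - 13)·(z - 5)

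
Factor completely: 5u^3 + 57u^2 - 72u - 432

Testing divisors of the constant over divisors of the leading coefficient, u = 3 is a root, so (u - 3) divides it; the quotient is 5u^2 + 72u + 144.
The remaining quadratic factors as (u + 12)(5u + 12).

(5u + 12)(u + 12)(u - 3)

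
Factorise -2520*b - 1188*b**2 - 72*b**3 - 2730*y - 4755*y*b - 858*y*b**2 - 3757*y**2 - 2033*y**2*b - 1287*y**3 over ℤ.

-(13*y + 12*b)*(11*y + 6*b + 15)*(9*y + b + 14)

Group: 11*y*(-117*y**2 - 121*y*b - 182*y - 12*b**2 - 168*b) + (6*b + 15)*(-117*y**2 - 121*y*b - 182*y - 12*b**2 - 168*b); both groups contain (-117*y**2 - 121*y*b - 182*y - 12*b**2 - 168*b), so (11*y + 6*b + 15) is a factor with cofactor -117*y**2 - 121*y*b - 182*y - 12*b**2 - 168*b.
The cofactor groups again: -117*y**2 - 121*y*b - 182*y - 12*b**2 - 168*b = -13*y*(9*y + b + 14) - 12*b*(9*y + b + 14); both groups contain (9*y + b + 14), giving -(13*y + 12*b)*(9*y + b + 14).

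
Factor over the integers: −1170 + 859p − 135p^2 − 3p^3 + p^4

Trying the rational-root candidates, p = 5 is a root, so (p − 5) divides it; the quotient is p^3 + 2p^2 − 125p + 234.
Next, p = 9 is a root, so (p − 9) divides it; the quotient is p^2 + 11p − 26.
The remaining quadratic factors as (p + 13)(p − 2).

(p + 13)(p − 2)(p − 5)(p − 9)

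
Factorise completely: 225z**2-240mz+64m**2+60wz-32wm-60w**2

Group: -6w(10w-8m+15z) + (-8m+15z)(10w-8m+15z); both groups contain (10w-8m+15z).

-(10w-8m+15z)(6w+8m-15z)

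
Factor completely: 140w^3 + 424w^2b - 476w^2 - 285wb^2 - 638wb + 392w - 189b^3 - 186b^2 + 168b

Group: 2w(70w^2 - 33wb - 98w - 27b^2 - 42b) + (7b - 4)(70w^2 - 33wb - 98w - 27b^2 - 42b); both groups contain (70w^2 - 33wb - 98w - 27b^2 - 42b), so (2w + 7b - 4) is a factor with cofactor 70w^2 - 33wb - 98w - 27b^2 - 42b.
The cofactor groups again: 70w^2 - 33wb - 98w - 27b^2 - 42b = 7w(10w - 9b - 14) + 3b(10w - 9b - 14); both groups contain (10w - 9b - 14), giving (7w + 3b)(10w - 9b - 14).

(10w - 9b - 14)(7w + 3b)(2w + 7b - 4)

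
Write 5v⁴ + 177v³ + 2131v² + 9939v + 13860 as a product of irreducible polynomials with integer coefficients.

Among the possible rational roots, v = −15 is a root, giving the factor (v + 15) and quotient 5v³ + 102v² + 601v + 924.
Continuing, v = −11 is a root, giving the factor (v + 11) and quotient 5v² + 47v + 84.
The remaining quadratic factors as (5v + 12)(v + 7).

(5v + 12)(v + 11)(v + 15)(v + 7)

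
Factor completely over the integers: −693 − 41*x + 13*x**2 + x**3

(x + 11)*(x + 9)*(x − 7)

Trying the rational-root candidates, x = −11 is a root, so (x + 11) is a factor; dividing leaves x**2 + 2*x − 63.
The remaining quadratic factors as (x − 7)(x + 9).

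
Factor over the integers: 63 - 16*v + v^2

Two integers with product 63 and sum -16 are -9 and -7.

(v - 7)*(v - 9)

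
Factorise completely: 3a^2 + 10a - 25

Need a pair with product 3·(-25) = -75 and sum 10: that's -5 and 15.
Split the middle term: 3a^2 - 5a + 15a - 25 = a(3a - 5) + 5(3a - 5).

(3a - 5)(a + 5)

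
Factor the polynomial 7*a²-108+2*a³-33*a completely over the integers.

(2*a+9)*(a+3)*(a-4)

By the rational root theorem, a = -3 is a root, so (a+3) divides it; the quotient is 2*a²+a-36.
The remaining quadratic factors as (a-4)(2*a+9).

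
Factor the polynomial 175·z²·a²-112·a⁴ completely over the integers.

7·a²·(5·z-4·a)·(5·z+4·a)

Pull out the common factor 7·a²; 25·z²-16·a² is a difference of squares.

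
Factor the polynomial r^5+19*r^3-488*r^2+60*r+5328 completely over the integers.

(r+3)*(r-4)*(r-6)*(r^2+7*r+74)

By the rational root theorem, r = -3 is a root, so (r+3) divides it; the quotient is r^4-3*r^3+28*r^2-572*r+1776.
Then r = 4 is a root, so (r-4) divides it; the quotient is r^3+r^2+32*r-444.
Next, r = 6 is a root, giving the factor (r-6) and quotient r^2+7*r+74.
The quadratic r^2+7*r+74 has discriminant -247 < 0 and is irreducible over ℤ.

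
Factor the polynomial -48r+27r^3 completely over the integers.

3r(3r+4)(3r-4)

Factor out 3r, leaving 9r^2-16, which is a difference of two squares.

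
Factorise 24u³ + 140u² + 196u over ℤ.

4u(2u + 7)(3u + 7)

Pull out the common factor 4u, then factor the remaining trinomial.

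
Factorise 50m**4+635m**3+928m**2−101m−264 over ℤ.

(2m−1)(5m+3)(5m+8)(m+11)

By the rational root theorem, m = −8/5 is a root, so (5m+8) is a factor; dividing leaves 10m**3+111m**2+8m−33.
Continuing, m = 1/2 is a root, so (2m−1) divides it; the quotient is 5m**2+58m+33.
The remaining quadratic factors as (5m+3)(m+11).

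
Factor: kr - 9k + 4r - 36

Group as (kr - 9k) + (4r - 36) = k(r - 9) + 4(r - 9).
Both groups share the factor (r - 9).

(k + 4)(r - 9)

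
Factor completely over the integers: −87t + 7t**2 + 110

Need a pair with product 7·110 = 770 and sum −87: that's −10 and −77.
Split the middle term: 7t**2 − 10t − 77t + 110 = t(7t − 10) − 11(7t − 10).

(7t − 10)(t − 11)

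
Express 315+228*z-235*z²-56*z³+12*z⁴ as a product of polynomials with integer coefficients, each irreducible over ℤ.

(2*z-3)*(6*z+5)*(z+3)*(z-7)

Among the possible rational roots, z = 3/2 is a root, so (2*z-3) is a factor; dividing leaves 6*z³-19*z²-146*z-105.
Continuing, z = -5/6 is a root, so (6*z+5) divides it; the quotient is z²-4*z-21.
The remaining quadratic factors as (z-7)(z+3).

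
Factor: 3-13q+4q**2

(4q-1)(q-3)

Need a pair with product 4·3 = 12 and sum -13: that's -12 and -1.
Split the middle term: 4q**2-12q - q+3 = 4q(q-3) - (q-3).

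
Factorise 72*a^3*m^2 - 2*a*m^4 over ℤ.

Factor out 2*a*m^2, leaving 36*a^2 - m^2, which is a difference of two squares.

2*a*m^2*(6*a + m)*(6*a - m)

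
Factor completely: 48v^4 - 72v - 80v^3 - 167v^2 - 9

By the rational root theorem, v = -1/3 is a root, so (3v + 1) divides it; the quotient is 16v^3 - 32v^2 - 45v - 9.
Continuing, v = -1/4 is a root, so (4v + 1) is a factor; dividing leaves 4v^2 - 9v - 9.
The remaining quadratic factors as (4v + 3)(v - 3).

(3v + 1)(4v + 1)(4v + 3)(v - 3)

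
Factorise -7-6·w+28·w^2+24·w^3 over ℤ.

(2·w+1)·(2·w-1)·(6·w+7)

Group as (24·w^3-6·w) + (28·w^2-7) = 6·w·(4·w^2-1) + 7·(4·w^2-1).
Both groups share the factor (4·w^2-1).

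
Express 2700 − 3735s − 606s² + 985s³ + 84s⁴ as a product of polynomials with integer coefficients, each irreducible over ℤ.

Among the possible rational roots, s = −15/7 is a root, so (7s + 15) divides it; the quotient is 12s³ + 115s² − 333s + 180.
Continuing, s = 3/4 is a root, giving the factor (4s − 3) and quotient 3s² + 31s − 60.
The remaining quadratic factors as (s + 12)(3s − 5).

(3s − 5)(4s − 3)(7s + 15)(s + 12)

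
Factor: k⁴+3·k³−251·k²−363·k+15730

(k+11)·(k+13)·(k−10)·(k−11)

Trying the rational-root candidates, k = −11 is a root, so (k+11) is a factor; dividing leaves k³−8·k²−163·k+1430.
Continuing, k = −13 is a root, so (k+13) is a factor; dividing leaves k²−21·k+110.
The remaining quadratic factors as (k−11)(k−10).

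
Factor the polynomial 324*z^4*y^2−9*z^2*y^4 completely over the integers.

Factor out 9*z^2*y^2, leaving 36*z^2−y^2, which is a difference of two squares.

9*y^2*z^2*(6*z−y)*(6*z+y)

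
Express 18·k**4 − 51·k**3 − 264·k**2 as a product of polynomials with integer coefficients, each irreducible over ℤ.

Pull out the common factor 3·k**2, then factor the remaining trinomial.

3·k**2·(2·k − 11)·(3·k + 8)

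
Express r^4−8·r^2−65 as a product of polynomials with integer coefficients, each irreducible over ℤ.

Substitute u = r^2 to get a quadratic in u, then factor.
r^2+5 is irreducible over ℤ (always positive, so no real roots).
r^2−13 is irreducible over ℤ (13 is not a perfect square).

(r^2+5)·(r^2−13)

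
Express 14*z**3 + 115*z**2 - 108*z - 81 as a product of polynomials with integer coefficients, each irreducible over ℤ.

(2*z + 1)*(7*z - 9)*(z + 9)

Testing divisors of the constant over divisors of the leading coefficient, z = -9 is a root, giving the factor (z + 9) and quotient 14*z**2 - 11*z - 9.
The remaining quadratic factors as (7*z - 9)(2*z + 1).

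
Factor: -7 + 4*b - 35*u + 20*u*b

(4*b - 7)*(5*u + 1)

Group as (20*u*b - 35*u) + (4*b - 7) = 5*u*(4*b - 7) + (4*b - 7).
Both groups share the factor (4*b - 7).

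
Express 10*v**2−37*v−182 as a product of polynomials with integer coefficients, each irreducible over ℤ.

Need a pair with product 10·(−182) = −1820 and sum −37: that's 28 and −65.
Split the middle term: 10*v**2+28*v − 65*v−182 = 2*v*(5*v+14) − 13*(5*v+14).

(2*v−13)*(5*v+14)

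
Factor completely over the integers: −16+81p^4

(3p)⁴ − (2)⁴ = ((3p)² − (2)²)((3p)² + (2)²); the first factor splits again, the second (9p^2+4) is irreducible.

(3p+2)(3p−2)(9p^2+4)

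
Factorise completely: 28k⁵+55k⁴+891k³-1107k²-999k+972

By the rational root theorem, k = 9/7 is a root, so (7k-9) is a factor; dividing leaves 4k⁴+13k³+144k²+27k-108.
Then k = -1 is a root, so (k+1) divides it; the quotient is 4k³+9k²+135k-108.
Next, k = 3/4 is a root, so (4k-3) is a factor; dividing leaves k²+3k+36.
The quadratic k²+3k+36 has discriminant -135 < 0 and is irreducible over ℤ.

(4k-3)(7k-9)(k+1)(k²+3k+36)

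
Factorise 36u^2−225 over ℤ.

Factor out 9, leaving 4u^2−25, which is a difference of two squares.

9(2u+5)(2u−5)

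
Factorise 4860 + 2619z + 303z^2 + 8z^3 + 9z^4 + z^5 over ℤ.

(z + 3)(z + 4)(z + 9)(z^2 - 7z + 45)

Testing divisors of the constant over divisors of the leading coefficient, z = -4 is a root, giving the factor (z + 4) and quotient z^4 + 5z^3 - 12z^2 + 351z + 1215.
Continuing, z = -3 is a root, so (z + 3) divides it; the quotient is z^3 + 2z^2 - 18z + 405.
Continuing, z = -9 is a root, so (z + 9) divides it; the quotient is z^2 - 7z + 45.
The quadratic z^2 - 7z + 45 has discriminant -131 < 0 and is irreducible over ℤ.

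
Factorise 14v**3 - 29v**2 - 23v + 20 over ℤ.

(2v - 5)(7v - 4)(v + 1)

Testing divisors of the constant over divisors of the leading coefficient, v = -1 is a root, so (v + 1) divides it; the quotient is 14v**2 - 43v + 20.
The remaining quadratic factors as (7v - 4)(2v - 5).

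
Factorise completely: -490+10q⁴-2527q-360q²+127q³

Among the possible rational roots, q = -7/2 is a root, so (2q+7) is a factor; dividing leaves 5q³+46q²-341q-70.
Continuing, q = -14 is a root, so (q+14) divides it; the quotient is 5q²-24q-5.
The remaining quadratic factors as (5q+1)(q-5).

(2q+7)(5q+1)(q+14)(q-5)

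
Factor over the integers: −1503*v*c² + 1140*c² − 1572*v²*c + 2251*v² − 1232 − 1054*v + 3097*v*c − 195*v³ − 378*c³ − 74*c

Group: v*(−195*v² − 207*v*c + 106*v − 54*c² + 78*c + 112) + (7*c − 11)*(−195*v² − 207*v*c + 106*v − 54*c² + 78*c + 112); both groups contain (−195*v² − 207*v*c + 106*v − 54*c² + 78*c + 112), so (v + 7*c − 11) is a factor with cofactor −195*v² − 207*v*c + 106*v − 54*c² + 78*c + 112.
The cofactor groups again: −195*v² − 207*v*c + 106*v − 54*c² + 78*c + 112 = −13*v*(15*v + 9*c + 8) + (−6*c + 14)*(15*v + 9*c + 8); both groups contain (15*v + 9*c + 8), giving −(13*v + 6*c − 14)*(15*v + 9*c + 8).

−(13*v + 6*c − 14)*(v + 7*c − 11)*(15*v + 9*c + 8)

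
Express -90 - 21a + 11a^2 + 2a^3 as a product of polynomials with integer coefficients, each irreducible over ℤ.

(2a + 5)(a + 6)(a - 3)

Testing divisors of the constant over divisors of the leading coefficient, a = 3 is a root, giving the factor (a - 3) and quotient 2a^2 + 17a + 30.
The remaining quadratic factors as (a + 6)(2a + 5).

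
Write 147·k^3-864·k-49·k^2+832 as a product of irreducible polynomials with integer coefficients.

(3·k+8)·(7·k-13)·(7·k-8)

By the rational root theorem, k = -8/3 is a root, so (3·k+8) is a factor; dividing leaves 49·k^2-147·k+104.
The remaining quadratic factors as (7·k-8)(7·k-13).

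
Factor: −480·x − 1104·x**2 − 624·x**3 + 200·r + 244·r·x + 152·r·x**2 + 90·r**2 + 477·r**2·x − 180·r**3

−(12·r + 13·x + 10)·(3·r − 4·x − 4)·(5·r − 12·x)

Group: 12·r·(−15·r**2 + 56·r·x + 20·r − 48·x**2 − 48·x) + (13·x + 10)·(−15·r**2 + 56·r·x + 20·r − 48·x**2 − 48·x); both groups contain (−15·r**2 + 56·r·x + 20·r − 48·x**2 − 48·x), so (12·r + 13·x + 10) is a factor with cofactor −15·r**2 + 56·r·x + 20·r − 48·x**2 − 48·x.
The cofactor groups again: −15·r**2 + 56·r·x + 20·r − 48·x**2 − 48·x = −5·r·(3·r − 4·x − 4) + 12·x·(3·r − 4·x − 4); both groups contain (3·r − 4·x − 4), giving −(5·r − 12·x)·(3·r − 4·x − 4).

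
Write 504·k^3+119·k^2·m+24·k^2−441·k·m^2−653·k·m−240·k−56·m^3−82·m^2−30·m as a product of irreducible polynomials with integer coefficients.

(7·k+7·m+5)·(8·k+m)·(9·k−8·m−6)

Group: 8·k·(63·k^2+7·k·m+3·k−56·m^2−82·m−30) + m·(63·k^2+7·k·m+3·k−56·m^2−82·m−30); both groups contain (63·k^2+7·k·m+3·k−56·m^2−82·m−30), so (8·k+m) is a factor with cofactor 63·k^2+7·k·m+3·k−56·m^2−82·m−30.
The cofactor groups again: 63·k^2+7·k·m+3·k−56·m^2−82·m−30 = 9·k·(7·k+7·m+5) + (−8·m−6)·(7·k+7·m+5); both groups contain (7·k+7·m+5), giving (9·k−8·m−6)·(7·k+7·m+5).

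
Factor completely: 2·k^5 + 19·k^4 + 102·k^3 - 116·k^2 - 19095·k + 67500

By the rational root theorem, k = 9/2 is a root, so (2·k - 9) divides it; the quotient is k^4 + 14·k^3 + 114·k^2 + 455·k - 7500.
Then k = -12 is a root, so (k + 12) divides it; the quotient is k^3 + 2·k^2 + 90·k - 625.
Continuing, k = 5 is a root, giving the factor (k - 5) and quotient k^2 + 7·k + 125.
The quadratic k^2 + 7·k + 125 has discriminant -451 < 0 and is irreducible over ℤ.

(2·k - 9)·(k + 12)·(k - 5)·(k^2 + 7·k + 125)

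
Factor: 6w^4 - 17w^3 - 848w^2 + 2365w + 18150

Among the possible rational roots, w = -11/3 is a root, so (3w + 11) is a factor; dividing leaves 2w^3 - 13w^2 - 235w + 1650.
Continuing, w = 10 is a root, giving the factor (w - 10) and quotient 2w^2 + 7w - 165.
The remaining quadratic factors as (w + 11)(2w - 15).

(2w - 15)(3w + 11)(w + 11)(w - 10)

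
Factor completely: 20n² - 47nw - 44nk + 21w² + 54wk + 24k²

(4n - 7w - 4k)(5n - 3w - 6k)

Group: 5n(4n - 7w - 4k) + (-3w - 6k)(4n - 7w - 4k); both groups contain (4n - 7w - 4k).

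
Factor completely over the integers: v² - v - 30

(v + 5)(v - 6)

Two integers with product -30 and sum -1 are 5 and -6.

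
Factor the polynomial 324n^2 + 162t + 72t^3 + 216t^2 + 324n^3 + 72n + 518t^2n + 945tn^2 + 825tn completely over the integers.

(9t + 4n)(2t + 9n + 3)(4t + 9n + 6)

Group: 2t(36t^2 + 97tn + 54t + 36n^2 + 24n) + (9n + 3)(36t^2 + 97tn + 54t + 36n^2 + 24n); both groups contain (36t^2 + 97tn + 54t + 36n^2 + 24n), so (2t + 9n + 3) is a factor with cofactor 36t^2 + 97tn + 54t + 36n^2 + 24n.
The cofactor groups again: 36t^2 + 97tn + 54t + 36n^2 + 24n = 9t(4t + 9n + 6) + 4n(4t + 9n + 6); both groups contain (4t + 9n + 6), giving (9t + 4n)(4t + 9n + 6).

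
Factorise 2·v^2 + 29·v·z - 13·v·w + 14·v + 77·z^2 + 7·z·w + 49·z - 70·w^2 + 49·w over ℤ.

(2·v + 7·z + 7·w)·(v + 11·z - 10·w + 7)

Group: v·(2·v + 7·z + 7·w) + (11·z - 10·w + 7)·(2·v + 7·z + 7·w); both groups contain (2·v + 7·z + 7·w).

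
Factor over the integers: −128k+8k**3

Factor out 8k, leaving k**2−16, which is a difference of two squares.

8k(k+4)(k−4)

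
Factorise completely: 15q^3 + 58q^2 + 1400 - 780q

(3q - 10)(5q - 14)(q + 10)

Trying the rational-root candidates, q = 10/3 is a root, so (3q - 10) is a factor; dividing leaves 5q^2 + 36q - 140.
The remaining quadratic factors as (5q - 14)(q + 10).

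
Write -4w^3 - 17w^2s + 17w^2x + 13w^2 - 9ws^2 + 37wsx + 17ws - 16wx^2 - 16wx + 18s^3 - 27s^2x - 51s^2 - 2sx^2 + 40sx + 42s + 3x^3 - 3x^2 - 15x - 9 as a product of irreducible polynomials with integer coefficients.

-(4w - 3s - x + 3)(w + 2s - 3x - 3)(w + 3s - x - 1)

Group: w(-4w^2 - 9ws + 5wx + w + 9s^2 - 12s - x^2 + 2x + 3) + (2s - 3x - 3)(-4w^2 - 9ws + 5wx + w + 9s^2 - 12s - x^2 + 2x + 3); both groups contain (-4w^2 - 9ws + 5wx + w + 9s^2 - 12s - x^2 + 2x + 3), so (w + 2s - 3x - 3) is a factor with cofactor -4w^2 - 9ws + 5wx + w + 9s^2 - 12s - x^2 + 2x + 3.
The cofactor groups again: -4w^2 - 9ws + 5wx + w + 9s^2 - 12s - x^2 + 2x + 3 = -4w(w + 3s - x - 1) + (3s + x - 3)(w + 3s - x - 1); both groups contain (w + 3s - x - 1), giving -(4w - 3s - x + 3)(w + 3s - x - 1).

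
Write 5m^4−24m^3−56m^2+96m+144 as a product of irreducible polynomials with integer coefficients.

By the rational root theorem, m = 2 is a root, giving the factor (m−2) and quotient 5m^3−14m^2−84m−72.
Continuing, m = −2 is a root, giving the factor (m+2) and quotient 5m^2−24m−36.
The remaining quadratic factors as (5m+6)(m−6).

(5m+6)(m+2)(m−2)(m−6)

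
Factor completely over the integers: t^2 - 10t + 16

(t - 2)(t - 8)

Two integers with product 16 and sum -10 are -8 and -2.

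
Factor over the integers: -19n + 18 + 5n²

(5n - 9)(n - 2)

Need a pair with product 5·18 = 90 and sum -19: that's -10 and -9.
Split the middle term: 5n² - 10n - 9n + 18 = 5n(n - 2) - 9(n - 2).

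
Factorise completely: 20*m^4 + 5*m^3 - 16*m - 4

(4*m + 1)*(5*m^3 - 4)

Group as (20*m^4 - 16*m) + (5*m^3 - 4) = 4*m*(5*m^3 - 4) + (5*m^3 - 4).
Both groups share the factor (5*m^3 - 4).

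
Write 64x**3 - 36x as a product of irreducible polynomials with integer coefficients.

Every term has a factor of 4x. Then 16x**2 - 9 = (4x)² − (3)².

4x(4x + 3)(4x - 3)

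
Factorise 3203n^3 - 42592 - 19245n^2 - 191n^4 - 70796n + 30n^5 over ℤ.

Among the possible rational roots, n = -11/6 is a root, giving the factor (6n + 11) and quotient 5n^4 - 41n^3 + 609n^2 - 4324n - 3872.
Continuing, n = 8 is a root, so (n - 8) is a factor; dividing leaves 5n^3 - n^2 + 601n + 484.
Then n = -4/5 is a root, so (5n + 4) is a factor; dividing leaves n^2 - n + 121.
The quadratic n^2 - n + 121 has discriminant -483 < 0 and is irreducible over ℤ.

(5n + 4)(6n + 11)(n - 8)(n^2 - n + 121)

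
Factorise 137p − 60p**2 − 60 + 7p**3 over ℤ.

Testing divisors of the constant over divisors of the leading coefficient, p = 4/7 is a root, so (7p − 4) divides it; the quotient is p**2 − 8p + 15.
The remaining quadratic factors as (p − 3)(p − 5).

(7p − 4)(p − 3)(p − 5)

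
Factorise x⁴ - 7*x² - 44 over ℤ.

Substitute u = x² to get a quadratic in u, then factor.
x² - 11 is irreducible over ℤ (11 is not a perfect square).
x² + 4 is irreducible over ℤ (sum of squares).

(x² + 4)*(x² - 11)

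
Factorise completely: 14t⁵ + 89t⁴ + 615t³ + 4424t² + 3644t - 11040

By the rational root theorem, t = -6 is a root, so (t + 6) is a factor; dividing leaves 14t⁴ + 5t³ + 585t² + 914t - 1840.
Then t = 8/7 is a root, so (7t - 8) is a factor; dividing leaves 2t³ + 3t² + 87t + 230.
Next, t = -5/2 is a root, so (2t + 5) divides it; the quotient is t² - t + 46.
The quadratic t² - t + 46 has discriminant -183 < 0 and is irreducible over ℤ.

(2t + 5)(7t - 8)(t + 6)(t² - t + 46)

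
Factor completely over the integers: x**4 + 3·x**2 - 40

Substitute u = x**2 to get a quadratic in u, then factor.
x**2 + 8 is irreducible over ℤ (always positive, so no real roots).
x**2 - 5 is irreducible over ℤ (5 is not a perfect square).

(x**2 + 8)·(x**2 - 5)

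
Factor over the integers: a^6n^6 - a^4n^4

a^4n^4(an + 1)(an - 1)

Pull out the common factor a^4n^4, leaving a^2n^2 - 1.
Recognize a difference of squares with the parts an and 1.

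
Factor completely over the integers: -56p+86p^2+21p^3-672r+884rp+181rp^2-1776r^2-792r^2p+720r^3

(5r-3p-14)(12r-7p+4)(12r+p)

Group: 5r(144r^2-72rp+48r-7p^2+4p) + (-3p-14)(144r^2-72rp+48r-7p^2+4p); both groups contain (144r^2-72rp+48r-7p^2+4p), so (5r-3p-14) is a factor with cofactor 144r^2-72rp+48r-7p^2+4p.
The cofactor groups again: 144r^2-72rp+48r-7p^2+4p = 12r(12r-7p+4) + p(12r-7p+4); both groups contain (12r-7p+4), giving (12r+p)(12r-7p+4).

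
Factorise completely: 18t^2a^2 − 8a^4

Every term has a factor of 2a^2. Then 9t^2 − 4a^2 = (3t)² − (2a)².

2a^2(3t − 2a)(3t + 2a)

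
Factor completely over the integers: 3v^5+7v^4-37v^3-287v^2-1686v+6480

(3v-8)(v+6)(v-5)(v^2+4v+27)

Testing divisors of the constant over divisors of the leading coefficient, v = 5 is a root, so (v-5) is a factor; dividing leaves 3v^4+22v^3+73v^2+78v-1296.
Then v = 8/3 is a root, so (3v-8) is a factor; dividing leaves v^3+10v^2+51v+162.
Continuing, v = -6 is a root, giving the factor (v+6) and quotient v^2+4v+27.
The quadratic v^2+4v+27 has discriminant -92 < 0 and is irreducible over ℤ.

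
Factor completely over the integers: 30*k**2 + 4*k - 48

Pull out the common factor 2, then factor the remaining trinomial.

2*(3*k + 4)*(5*k - 6)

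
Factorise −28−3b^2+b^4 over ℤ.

(b^2+4)(b^2−7)

Substitute u = b^2 to get a quadratic in u, then factor.
b^2+4 is irreducible over ℤ (sum of squares).
b^2−7 is irreducible over ℤ (7 is not a perfect square).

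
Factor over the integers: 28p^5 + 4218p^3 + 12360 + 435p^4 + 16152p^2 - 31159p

Among the possible rational roots, p = -8 is a root, so (p + 8) divides it; the quotient is 28p^4 + 211p^3 + 2530p^2 - 4088p + 1545.
Then p = 5/7 is a root, so (7p - 5) is a factor; dividing leaves 4p^3 + 33p^2 + 385p - 309.
Then p = 3/4 is a root, giving the factor (4p - 3) and quotient p^2 + 9p + 103.
The quadratic p^2 + 9p + 103 has discriminant -331 < 0 and is irreducible over ℤ.

(4p - 3)(7p - 5)(p + 8)(p^2 + 9p + 103)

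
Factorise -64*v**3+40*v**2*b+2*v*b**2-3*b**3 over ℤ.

Group: 2*v*(-32*v**2+4*v*b+3*b**2) - b*(-32*v**2+4*v*b+3*b**2); both groups contain (-32*v**2+4*v*b+3*b**2), so (2*v-b) is a factor with cofactor -32*v**2+4*v*b+3*b**2.
The cofactor groups again: -32*v**2+4*v*b+3*b**2 = -4*v*(8*v-3*b) - b*(8*v-3*b); both groups contain (8*v-3*b), giving -(4*v+b)*(8*v-3*b).

-(8*v-3*b)*(2*v-b)*(4*v+b)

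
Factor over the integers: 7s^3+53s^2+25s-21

(7s-3)(s+1)(s+7)

Among the possible rational roots, s = -1 is a root, so (s+1) divides it; the quotient is 7s^2+46s-21.
The remaining quadratic factors as (s+7)(7s-3).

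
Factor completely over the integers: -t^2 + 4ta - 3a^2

Group: -t(t - 3a) + a(t - 3a); both groups contain (t - 3a).

-(t - 3a)(t - a)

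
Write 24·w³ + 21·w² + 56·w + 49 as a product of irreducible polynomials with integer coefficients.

(8·w + 7)·(3·w² + 7)

Group as (24·w³ + 56·w) + (21·w² + 49) = 8·w·(3·w² + 7) + 7·(3·w² + 7).
Both groups share the factor (3·w² + 7).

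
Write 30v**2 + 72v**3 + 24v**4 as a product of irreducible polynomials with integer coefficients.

6v**2(2v + 1)(2v + 5)

Pull out the common factor 6v**2, then factor the remaining trinomial.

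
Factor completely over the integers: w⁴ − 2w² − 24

Substitute u = w² to get a quadratic in u, then factor.
w² + 4 is irreducible over ℤ (sum of squares).
w² − 6 is irreducible over ℤ (6 is not a perfect square).

(w² + 4)(w² − 6)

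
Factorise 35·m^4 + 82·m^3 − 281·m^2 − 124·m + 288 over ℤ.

By the rational root theorem, m = 9/5 is a root, so (5·m − 9) divides it; the quotient is 7·m^3 + 29·m^2 − 4·m − 32.
Then m = 1 is a root, so (m − 1) divides it; the quotient is 7·m^2 + 36·m + 32.
The remaining quadratic factors as (7·m + 8)(m + 4).

(5·m − 9)·(7·m + 8)·(m + 4)·(m − 1)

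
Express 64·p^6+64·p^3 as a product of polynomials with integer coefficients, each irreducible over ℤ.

Every term has a factor of 64·p^3; factoring it out leaves p^3+1.
Recognize a sum of cubes with the parts p and 1.

64·p^3·(p+1)·(p^2−p+1)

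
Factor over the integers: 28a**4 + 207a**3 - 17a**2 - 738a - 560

Testing divisors of the constant over divisors of the leading coefficient, a = 2 is a root, so (a - 2) divides it; the quotient is 28a**3 + 263a**2 + 509a + 280.
Continuing, a = -5/4 is a root, so (4a + 5) is a factor; dividing leaves 7a**2 + 57a + 56.
The remaining quadratic factors as (7a + 8)(a + 7).

(4a + 5)(7a + 8)(a + 7)(a - 2)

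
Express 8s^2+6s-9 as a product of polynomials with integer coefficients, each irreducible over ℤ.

Need a pair with product 8·(-9) = -72 and sum 6: that's 12 and -6.
Split the middle term: 8s^2+12s - 6s-9 = 4s(2s+3) - 3(2s+3).

(2s+3)(4s-3)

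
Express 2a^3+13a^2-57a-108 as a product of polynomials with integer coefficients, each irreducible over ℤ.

(2a+3)(a+9)(a-4)

Among the possible rational roots, a = -9 is a root, so (a+9) divides it; the quotient is 2a^2-5a-12.
The remaining quadratic factors as (a-4)(2a+3).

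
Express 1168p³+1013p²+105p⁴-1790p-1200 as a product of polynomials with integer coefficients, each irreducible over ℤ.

Trying the rational-root candidates, p = -5/3 is a root, so (3p+5) is a factor; dividing leaves 35p³+331p²-214p-240.
Continuing, p = -10 is a root, so (p+10) is a factor; dividing leaves 35p²-19p-24.
The remaining quadratic factors as (5p+3)(7p-8).

(3p+5)(5p+3)(7p-8)(p+10)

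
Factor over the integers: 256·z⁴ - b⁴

(4·z - b)·(4·z + b)·(16·z² + b²)

(4·z)⁴ − (b)⁴ = ((4·z)² − (b)²)((4·z)² + (b)²); the first factor splits again, the second (16·z² + b²) is irreducible.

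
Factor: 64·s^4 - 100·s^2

Pull out the common factor 4·s^2; 16·s^2 - 25 is a difference of squares.

4·s^2·(4·s + 5)·(4·s - 5)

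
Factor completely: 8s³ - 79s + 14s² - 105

(2s + 7)(4s + 5)(s - 3)

Among the possible rational roots, s = 3 is a root, so (s - 3) is a factor; dividing leaves 8s² + 38s + 35.
The remaining quadratic factors as (4s + 5)(2s + 7).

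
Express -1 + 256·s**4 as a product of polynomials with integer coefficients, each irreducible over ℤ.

Difference of squares twice: with A = 4·s and B = 1, A⁴ − B⁴ = (A² − B²)(A² + B²), and A² − B² factors again.

(4·s + 1)·(4·s - 1)·(16·s**2 + 1)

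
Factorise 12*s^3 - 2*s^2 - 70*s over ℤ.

Pull out the common factor 2*s, then factor the remaining trinomial.

2*s*(2*s - 5)*(3*s + 7)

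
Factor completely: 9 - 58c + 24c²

Need a pair with product 24·9 = 216 and sum -58: that's -4 and -54.
Split the middle term: 24c² - 4c - 54c + 9 = 4c(6c - 1) - 9(6c - 1).

(4c - 9)(6c - 1)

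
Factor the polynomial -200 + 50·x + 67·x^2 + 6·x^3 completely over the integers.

Testing divisors of the constant over divisors of the leading coefficient, x = -10 is a root, giving the factor (x + 10) and quotient 6·x^2 + 7·x - 20.
The remaining quadratic factors as (2·x + 5)(3·x - 4).

(2·x + 5)·(3·x - 4)·(x + 10)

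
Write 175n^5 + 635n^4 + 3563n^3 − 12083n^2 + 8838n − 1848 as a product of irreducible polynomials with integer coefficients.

(5n − 2)(5n − 7)(7n − 4)(n^2 + 6n + 33)

By the rational root theorem, n = 7/5 is a root, giving the factor (5n − 7) and quotient 35n^4 + 176n^3 + 959n^2 − 1074n + 264.
Next, n = 4/7 is a root, so (7n − 4) is a factor; dividing leaves 5n^3 + 28n^2 + 153n − 66.
Next, n = 2/5 is a root, so (5n − 2) divides it; the quotient is n^2 + 6n + 33.
The quadratic n^2 + 6n + 33 has discriminant −96 < 0 and is irreducible over ℤ.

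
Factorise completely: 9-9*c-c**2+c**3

(c+3)*(c-1)*(c-3)

Among the possible rational roots, c = -3 is a root, so (c+3) is a factor; dividing leaves c**2-4*c+3.
The remaining quadratic factors as (c-3)(c-1).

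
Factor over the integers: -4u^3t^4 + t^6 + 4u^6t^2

t^2(2u^3 - t^2)^2

Every term has a factor of t^2; factoring it out leaves 4u^6 - 4u^3t^2 + t^4.
Recognize a perfect-square trinomial with the parts 2u^3 and t^2.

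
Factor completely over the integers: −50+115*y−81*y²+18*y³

Among the possible rational roots, y = 2 is a root, so (y−2) is a factor; dividing leaves 18*y²−45*y+25.
The remaining quadratic factors as (6*y−5)(3*y−5).

(3*y−5)*(6*y−5)*(y−2)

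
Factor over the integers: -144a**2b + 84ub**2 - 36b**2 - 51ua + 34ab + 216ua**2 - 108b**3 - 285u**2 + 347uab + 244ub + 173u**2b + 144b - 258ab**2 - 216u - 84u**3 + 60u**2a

Group: 3u(-28u**2 + 20ua + 39ub - 95u + 72a**2 + 129ab - 17a + 54b**2 + 18b - 72) - 2b(-28u**2 + 20ua + 39ub - 95u + 72a**2 + 129ab - 17a + 54b**2 + 18b - 72); both groups contain (-28u**2 + 20ua + 39ub - 95u + 72a**2 + 129ab - 17a + 54b**2 + 18b - 72), so (3u - 2b) is a factor with cofactor -28u**2 + 20ua + 39ub - 95u + 72a**2 + 129ab - 17a + 54b**2 + 18b - 72.
The cofactor groups again: -28u**2 + 20ua + 39ub - 95u + 72a**2 + 129ab - 17a + 54b**2 + 18b - 72 = -4u(7u + 9a + 6b + 8) + (8a + 9b - 9)(7u + 9a + 6b + 8); both groups contain (7u + 9a + 6b + 8), giving -(4u - 8a - 9b + 9)(7u + 9a + 6b + 8).

-(3u - 2b)(4u - 8a - 9b + 9)(7u + 9a + 6b + 8)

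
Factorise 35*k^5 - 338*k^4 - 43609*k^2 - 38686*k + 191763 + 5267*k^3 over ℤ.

Among the possible rational roots, k = 9 is a root, so (k - 9) is a factor; dividing leaves 35*k^4 - 23*k^3 + 5060*k^2 + 1931*k - 21307.
Then k = -11/5 is a root, so (5*k + 11) divides it; the quotient is 7*k^3 - 20*k^2 + 1056*k - 1937.
Next, k = 13/7 is a root, so (7*k - 13) divides it; the quotient is k^2 - k + 149.
The quadratic k^2 - k + 149 has discriminant -595 < 0 and is irreducible over ℤ.

(5*k + 11)*(7*k - 13)*(k - 9)*(k^2 - k + 149)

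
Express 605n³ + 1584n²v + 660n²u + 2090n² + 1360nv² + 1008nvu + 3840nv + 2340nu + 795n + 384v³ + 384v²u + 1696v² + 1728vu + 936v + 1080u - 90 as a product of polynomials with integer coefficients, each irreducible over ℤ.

Group: 11n(55n² + 104nv + 60nu + 160n + 48v² + 48vu + 176v + 180u - 15) + (8v + 6)(55n² + 104nv + 60nu + 160n + 48v² + 48vu + 176v + 180u - 15); both groups contain (55n² + 104nv + 60nu + 160n + 48v² + 48vu + 176v + 180u - 15), so (11n + 8v + 6) is a factor with cofactor 55n² + 104nv + 60nu + 160n + 48v² + 48vu + 176v + 180u - 15.
The cofactor groups again: 55n² + 104nv + 60nu + 160n + 48v² + 48vu + 176v + 180u - 15 = 5n(11n + 12v + 12u - 1) + (4v + 15)(11n + 12v + 12u - 1); both groups contain (11n + 12v + 12u - 1), giving (5n + 4v + 15)(11n + 12v + 12u - 1).

(11n + 12v + 12u - 1)(11n + 8v + 6)(5n + 4v + 15)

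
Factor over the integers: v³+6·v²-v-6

(v+1)·(v+6)·(v-1)

Among the possible rational roots, v = 1 is a root, so (v-1) is a factor; dividing leaves v²+7·v+6.
The remaining quadratic factors as (v+1)(v+6).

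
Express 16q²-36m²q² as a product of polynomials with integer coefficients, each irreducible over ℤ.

-4q²(3m+2)(3m-2)

Pull out the common factor 4q², leaving -9m²+4.
Recognize a difference of squares with the parts 2 and 3m.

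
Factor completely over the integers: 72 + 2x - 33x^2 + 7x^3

Among the possible rational roots, x = 2 is a root, giving the factor (x - 2) and quotient 7x^2 - 19x - 36.
The remaining quadratic factors as (x - 4)(7x + 9).

(7x + 9)(x - 2)(x - 4)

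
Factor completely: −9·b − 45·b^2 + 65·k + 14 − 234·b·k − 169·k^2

Group: −3·b·(15·b + 13·k − 7) + (−13·k − 2)·(15·b + 13·k − 7); both groups contain (15·b + 13·k − 7).

−(15·b + 13·k − 7)·(3·b + 13·k + 2)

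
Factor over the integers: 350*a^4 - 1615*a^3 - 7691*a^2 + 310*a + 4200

(2*a - 15)*(5*a + 14)*(5*a + 4)*(7*a - 5)

Among the possible rational roots, a = -4/5 is a root, giving the factor (5*a + 4) and quotient 70*a^3 - 379*a^2 - 1235*a + 1050.
Next, a = -14/5 is a root, so (5*a + 14) divides it; the quotient is 14*a^2 - 115*a + 75.
The remaining quadratic factors as (7*a - 5)(2*a - 15).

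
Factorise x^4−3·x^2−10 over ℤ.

Substitute u = x^2 to get a quadratic in u, then factor.
x^2−5 is irreducible over ℤ (5 is not a perfect square).
x^2+2 is irreducible over ℤ (always positive, so no real roots).

(x^2+2)·(x^2−5)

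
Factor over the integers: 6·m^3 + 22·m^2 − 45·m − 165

Group as (6·m^3 − 45·m) + (22·m^2 − 165) = 3·m·(2·m^2 − 15) + 11·(2·m^2 − 15).
Both groups share the factor (2·m^2 − 15).

(3·m + 11)·(2·m^2 − 15)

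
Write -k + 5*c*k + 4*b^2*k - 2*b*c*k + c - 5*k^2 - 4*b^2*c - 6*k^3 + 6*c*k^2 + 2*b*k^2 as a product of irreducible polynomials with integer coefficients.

-(2*b + 3*k + 1)*(2*b - 2*k - 1)*(c - k)

Group: c*(-4*b^2 - 2*b*k + 6*k^2 + 5*k + 1) - k*(-4*b^2 - 2*b*k + 6*k^2 + 5*k + 1); both groups contain (-4*b^2 - 2*b*k + 6*k^2 + 5*k + 1), so (c - k) is a factor with cofactor -4*b^2 - 2*b*k + 6*k^2 + 5*k + 1.
The cofactor groups again: -4*b^2 - 2*b*k + 6*k^2 + 5*k + 1 = -2*b*(2*b + 3*k + 1) + (2*k + 1)*(2*b + 3*k + 1); both groups contain (2*b + 3*k + 1), giving -(2*b - 2*k - 1)*(2*b + 3*k + 1).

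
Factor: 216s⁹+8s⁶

Factor out 8s⁶ first: what remains is 27s³+1.
Recognize a sum of cubes with the parts 1 and 3s.

8s⁶(3s+1)(9s²-3s+1)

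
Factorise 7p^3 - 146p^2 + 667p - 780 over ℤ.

(7p - 13)(p - 15)(p - 4)

Testing divisors of the constant over divisors of the leading coefficient, p = 13/7 is a root, so (7p - 13) is a factor; dividing leaves p^2 - 19p + 60.
The remaining quadratic factors as (p - 15)(p - 4).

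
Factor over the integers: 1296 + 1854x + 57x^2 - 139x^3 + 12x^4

(3x + 8)(4x + 3)(x - 6)(x - 9)

Among the possible rational roots, x = 6 is a root, so (x - 6) divides it; the quotient is 12x^3 - 67x^2 - 345x - 216.
Then x = -8/3 is a root, so (3x + 8) divides it; the quotient is 4x^2 - 33x - 27.
The remaining quadratic factors as (4x + 3)(x - 9).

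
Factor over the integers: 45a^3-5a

Every term has a factor of 5a. Then 9a^2-1 = (3a)² − (1)².

5a(3a+1)(3a-1)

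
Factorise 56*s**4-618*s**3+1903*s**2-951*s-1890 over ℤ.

(2*s-7)*(4*s-9)*(7*s+5)*(s-6)

By the rational root theorem, s = -5/7 is a root, so (7*s+5) is a factor; dividing leaves 8*s**3-94*s**2+339*s-378.
Then s = 7/2 is a root, so (2*s-7) divides it; the quotient is 4*s**2-33*s+54.
The remaining quadratic factors as (4*s-9)(s-6).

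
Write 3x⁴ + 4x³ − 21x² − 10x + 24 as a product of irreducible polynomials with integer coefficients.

(3x + 4)(x + 3)(x − 1)(x − 2)

By the rational root theorem, x = −4/3 is a root, so (3x + 4) is a factor; dividing leaves x³ − 7x + 6.
Next, x = 1 is a root, so (x − 1) is a factor; dividing leaves x² + x − 6.
The remaining quadratic factors as (x + 3)(x − 2).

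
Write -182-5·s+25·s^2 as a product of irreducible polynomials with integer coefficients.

(5·s+13)·(5·s-14)

Need a pair with product 25·(-182) = -4550 and sum -5: that's 65 and -70.
Split the middle term: 25·s^2+65·s - 70·s-182 = 5·s·(5·s+13) - 14·(5·s+13).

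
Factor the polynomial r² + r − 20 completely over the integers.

Two integers with product −20 and sum 1 are −4 and 5.

(r + 5)*(r − 4)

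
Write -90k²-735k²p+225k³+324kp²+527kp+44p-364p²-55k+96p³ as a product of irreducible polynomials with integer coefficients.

(15k+3p-11)(3k-8p+1)(5k-4p)

Group: 15k(15k²-52kp+5k+32p²-4p) + (3p-11)(15k²-52kp+5k+32p²-4p); both groups contain (15k²-52kp+5k+32p²-4p), so (15k+3p-11) is a factor with cofactor 15k²-52kp+5k+32p²-4p.
The cofactor groups again: 15k²-52kp+5k+32p²-4p = 3k(5k-4p) + (-8p+1)(5k-4p); both groups contain (5k-4p), giving (3k-8p+1)(5k-4p).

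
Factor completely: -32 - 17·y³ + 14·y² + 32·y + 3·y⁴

Trying the rational-root candidates, y = 4 is a root, so (y - 4) is a factor; dividing leaves 3·y³ - 5·y² - 6·y + 8.
Then y = 1 is a root, so (y - 1) divides it; the quotient is 3·y² - 2·y - 8.
The remaining quadratic factors as (3·y + 4)(y - 2).

(3·y + 4)·(y - 1)·(y - 2)·(y - 4)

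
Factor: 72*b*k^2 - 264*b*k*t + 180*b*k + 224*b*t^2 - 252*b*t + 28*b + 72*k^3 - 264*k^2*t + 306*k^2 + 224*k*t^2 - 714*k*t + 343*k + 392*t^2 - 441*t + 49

(3*k - 7*t + 7)*(4*b + 4*k + 7)*(6*k - 8*t + 1)

Group: 3*k*(24*b*k - 32*b*t + 4*b + 24*k^2 - 32*k*t + 46*k - 56*t + 7) + (-7*t + 7)*(24*b*k - 32*b*t + 4*b + 24*k^2 - 32*k*t + 46*k - 56*t + 7); both groups contain (24*b*k - 32*b*t + 4*b + 24*k^2 - 32*k*t + 46*k - 56*t + 7), so (3*k - 7*t + 7) is a factor with cofactor 24*b*k - 32*b*t + 4*b + 24*k^2 - 32*k*t + 46*k - 56*t + 7.
The cofactor groups again: 24*b*k - 32*b*t + 4*b + 24*k^2 - 32*k*t + 46*k - 56*t + 7 = 6*k*(4*b + 4*k + 7) + (-8*t + 1)*(4*b + 4*k + 7); both groups contain (4*b + 4*k + 7), giving (6*k - 8*t + 1)*(4*b + 4*k + 7).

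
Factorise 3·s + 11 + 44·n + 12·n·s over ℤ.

Group as (12·n·s + 44·n) + (3·s + 11) = 4·n·(3·s + 11) + (3·s + 11).
Both groups share the factor (3·s + 11).

(3·s + 11)·(4·n + 1)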